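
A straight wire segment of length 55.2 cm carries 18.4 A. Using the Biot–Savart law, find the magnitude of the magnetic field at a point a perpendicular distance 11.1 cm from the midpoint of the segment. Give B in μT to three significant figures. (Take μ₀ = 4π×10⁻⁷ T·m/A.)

For a finite straight segment, B = (μ₀I/4πd)(sinθ₁ + sinθ₂), where θ₁, θ₂ are the angles from the perpendicular to each end.
The perpendicular from the point meets the wire at its midpoint, so each end is L/2 = 0.276 m away along the wire.
sinθ₁ = 0.276/√(0.276²+0.111²) = 0.9278; sinθ₂ = 0.276/√(0.276²+0.111²) = 0.9278.
B = (4π×10⁻⁷ × 18.4) / (4π × 0.111) × (0.9278 + 0.9278) = 3.08×10⁻⁵ T.

B ≈ 30.8 μT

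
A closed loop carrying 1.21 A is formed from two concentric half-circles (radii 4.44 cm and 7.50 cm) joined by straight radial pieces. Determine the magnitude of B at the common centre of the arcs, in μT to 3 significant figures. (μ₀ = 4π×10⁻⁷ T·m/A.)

B ≈ 3.49 μT

The radial connectors point toward the centre, so dl × r̂ = 0 and they contribute nothing.
Each semicircle gives μ₀I/(4R): inner arc 8.56×10⁻⁶ T, outer arc 5.07×10⁻⁶ T.
The two arcs carry current in opposite angular senses, so their fields oppose: B = |8.56×10⁻⁶ − 5.07×10⁻⁶| = 3.49×10⁻⁶ T.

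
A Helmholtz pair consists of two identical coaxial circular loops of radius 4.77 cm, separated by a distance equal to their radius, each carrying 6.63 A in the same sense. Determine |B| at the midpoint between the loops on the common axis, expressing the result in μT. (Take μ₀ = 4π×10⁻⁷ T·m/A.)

Each loop contributes B = μ₀IR²/[2(R²+z²)^(3/2)] on the axis, with z measured from that loop.
Loop 1 (z = 0.02385 m): B₁ = 6.25×10⁻⁵ T. Loop 2 (z = 0.02385 m): B₂ = 6.25×10⁻⁵ T.
The fields add: B = B₁ + B₂ = 1.25×10⁻⁴ T.

B ≈ 125 μT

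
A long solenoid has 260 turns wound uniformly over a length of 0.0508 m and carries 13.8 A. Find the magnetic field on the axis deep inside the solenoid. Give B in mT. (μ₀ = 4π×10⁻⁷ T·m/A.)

Inside a long solenoid, B = μ₀nI with n = 5118 turns/m.
B = 4π×10⁻⁷ × 5118 × 13.8 = 8.88×10⁻² T.

B ≈ 88.8 mT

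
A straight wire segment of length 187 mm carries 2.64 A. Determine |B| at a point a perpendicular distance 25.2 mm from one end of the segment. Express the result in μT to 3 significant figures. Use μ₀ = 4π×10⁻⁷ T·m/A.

For a finite straight segment, B = (μ₀I/4πd)(sinθ₁ + sinθ₂), where θ₁, θ₂ are the angles from the perpendicular to each end.
The perpendicular foot is at one end, so the two end-offsets along the wire are 0 and L = 0.187 m.
sinθ₁ = 0/√(0²+0.0252²) = 0.0000; sinθ₂ = 0.187/√(0.187²+0.0252²) = 0.9910.
B = (4π×10⁻⁷ × 2.64) / (4π × 0.0252) × (0.0000 + 0.9910) = 1.04×10⁻⁵ T.

B ≈ 10.4 μT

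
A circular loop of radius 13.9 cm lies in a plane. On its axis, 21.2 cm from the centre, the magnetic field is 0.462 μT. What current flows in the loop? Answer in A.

I ≈ 0.620 A

On the axis of a loop, B = μ₀IR²/[2(R²+z²)^(3/2)], so I = 2B(R²+z²)^(3/2)/(μ₀R²).
R² + z² = 0.01932 + 0.04494 = 0.06427 m²; raised to 3/2 gives 1.63×10⁻² m³.
I = 2 × 4.62×10⁻⁷ × 1.63×10⁻² / (1.26×10⁻⁶ × 0.01932) = 0.620 A.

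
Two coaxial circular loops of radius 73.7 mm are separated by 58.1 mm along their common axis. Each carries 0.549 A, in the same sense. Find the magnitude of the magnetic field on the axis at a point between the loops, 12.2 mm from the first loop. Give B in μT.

B ≈ 7.36 μT

Each loop contributes B = μ₀IR²/[2(R²+z²)^(3/2)] on the axis, with z measured from that loop.
Loop 1 (z = 0.0122 m): B₁ = 4.49×10⁻⁶ T. Loop 2 (z = 0.0459 m): B₂ = 2.86×10⁻⁶ T.
The fields add: B = B₁ + B₂ = 7.36×10⁻⁶ T.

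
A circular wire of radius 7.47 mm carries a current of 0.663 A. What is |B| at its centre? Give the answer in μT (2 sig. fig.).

At the centre of a circular loop the Biot–Savart law gives B = μ₀I/(2R).
B = (4π×10⁻⁷ × 0.663) / (2 × 0.00747) = 5.58×10⁻⁵ T.

B ≈ 56 μT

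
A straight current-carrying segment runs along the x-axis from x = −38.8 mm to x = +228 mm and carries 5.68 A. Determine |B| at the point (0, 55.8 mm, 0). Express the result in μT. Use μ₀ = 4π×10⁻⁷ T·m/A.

For a finite straight segment, B = (μ₀I/4πd)(sinθ₁ + sinθ₂), where θ₁, θ₂ are the angles from the perpendicular to each end.
The perpendicular distance is d = 0.0558 m; the end-offsets along the wire are a = 0.0388 m and b = 0.228 m.
sinθ₁ = 0.0388/√(0.0388²+0.0558²) = 0.5709; sinθ₂ = 0.228/√(0.228²+0.0558²) = 0.9713.
B = (4π×10⁻⁷ × 5.68) / (4π × 0.0558) × (0.5709 + 0.9713) = 1.57×10⁻⁵ T.

B ≈ 15.7 μT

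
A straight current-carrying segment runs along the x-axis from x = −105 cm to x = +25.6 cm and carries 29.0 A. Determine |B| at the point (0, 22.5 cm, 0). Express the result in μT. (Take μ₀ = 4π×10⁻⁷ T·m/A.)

B ≈ 22.3 μT

For a finite straight segment, B = (μ₀I/4πd)(sinθ₁ + sinθ₂), where θ₁, θ₂ are the angles from the perpendicular to each end.
The perpendicular distance is d = 0.225 m; the end-offsets along the wire are a = 1.05 m and b = 0.256 m.
sinθ₁ = 1.05/√(1.05²+0.225²) = 0.9778; sinθ₂ = 0.256/√(0.256²+0.225²) = 0.7511.
B = (4π×10⁻⁷ × 29.0) / (4π × 0.225) × (0.9778 + 0.7511) = 2.23×10⁻⁵ T.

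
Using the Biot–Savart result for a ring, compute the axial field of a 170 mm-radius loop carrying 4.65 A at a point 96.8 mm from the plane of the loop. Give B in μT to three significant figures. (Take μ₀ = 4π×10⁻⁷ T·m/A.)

B ≈ 11.3 μT

On the axis of a circular loop, B = μ₀IR² / [2(R²+z²)^(3/2)].
R² + z² = (0.17)² + (0.0968)² = 0.03827 m², and (R²+z²)^(3/2) = 7.49×10⁻³ m³.
B = (4π×10⁻⁷ × 4.65 × 0.0289) / (2 × 7.49×10⁻³) = 1.13×10⁻⁵ T.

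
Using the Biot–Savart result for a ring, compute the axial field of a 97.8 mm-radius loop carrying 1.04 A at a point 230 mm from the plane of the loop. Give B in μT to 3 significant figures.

On the axis of a circular loop, B = μ₀IR² / [2(R²+z²)^(3/2)].
R² + z² = (0.0978)² + (0.23)² = 0.06246 m², and (R²+z²)^(3/2) = 1.56×10⁻² m³.
B = (4π×10⁻⁷ × 1.04 × 0.009565) / (2 × 1.56×10⁻²) = 4.00×10⁻⁷ T.

B ≈ 0.400 μT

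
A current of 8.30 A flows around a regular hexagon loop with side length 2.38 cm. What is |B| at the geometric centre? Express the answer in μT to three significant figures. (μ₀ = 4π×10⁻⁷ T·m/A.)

Each side is a finite straight segment at perpendicular distance d = a/(2 tan(π/6)) = 0.02061 m from the centre, with end-angles ±π/6.
One side contributes B₁ = (μ₀I/4πd)·2 sin(π/6) = 4.03×10⁻⁵ T.
All 6 sides add in the same direction: B = 6 × 4.03×10⁻⁵ = 2.42×10⁻⁴ T.

B ≈ 242 μT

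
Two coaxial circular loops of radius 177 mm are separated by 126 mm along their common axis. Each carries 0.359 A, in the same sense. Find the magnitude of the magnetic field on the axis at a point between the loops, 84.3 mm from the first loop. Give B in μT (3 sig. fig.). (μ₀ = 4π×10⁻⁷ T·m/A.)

Each loop contributes B = μ₀IR²/[2(R²+z²)^(3/2)] on the axis, with z measured from that loop.
Loop 1 (z = 0.0843 m): B₁ = 9.38×10⁻⁷ T. Loop 2 (z = 0.0417 m): B₂ = 1.18×10⁻⁶ T.
The fields add: B = B₁ + B₂ = 2.11×10⁻⁶ T.

B ≈ 2.11 μT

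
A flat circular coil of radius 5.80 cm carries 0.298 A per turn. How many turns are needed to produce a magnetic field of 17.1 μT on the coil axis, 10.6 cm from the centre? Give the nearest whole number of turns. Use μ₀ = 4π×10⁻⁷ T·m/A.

For an N-turn coil, B = Nμ₀IR²/[2(R²+z²)^(3/2)]. A single turn gives B₁ = 3.57×10⁻⁷ T with R = 0.058 m, z = 0.106 m.
N = B/B₁ = 1.71×10⁻⁵ / 3.57×10⁻⁷ = 47.89.

N = 48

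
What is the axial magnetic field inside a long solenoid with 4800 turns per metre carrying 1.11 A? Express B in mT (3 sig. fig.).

Inside a long solenoid, B = μ₀nI with n = 4800 turns/m.
B = 4π×10⁻⁷ × 4800 × 1.11 = 6.70×10⁻³ T.

B ≈ 6.70 mT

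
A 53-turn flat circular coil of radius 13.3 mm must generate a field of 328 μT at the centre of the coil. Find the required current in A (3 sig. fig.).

I ≈ 0.131 A

For an N-turn coil, B = Nμ₀I/(2R) with R = 0.0133 m, so I = 2RB/(Nμ₀) = 2 × 0.0133 × 3.28×10⁻⁴ / (53 × 4π×10⁻⁷) = 0.131 A.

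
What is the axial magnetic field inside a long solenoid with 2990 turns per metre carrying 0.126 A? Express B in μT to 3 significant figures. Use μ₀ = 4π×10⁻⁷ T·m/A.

B ≈ 473 μT

Inside a long solenoid, B = μ₀nI with n = 2990 turns/m.
B = 4π×10⁻⁷ × 2990 × 0.126 = 4.73×10⁻⁴ T.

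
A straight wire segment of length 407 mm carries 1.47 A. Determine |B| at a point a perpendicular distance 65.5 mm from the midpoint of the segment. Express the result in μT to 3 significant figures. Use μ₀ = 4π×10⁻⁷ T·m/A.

For a finite straight segment, B = (μ₀I/4πd)(sinθ₁ + sinθ₂), where θ₁, θ₂ are the angles from the perpendicular to each end.
The perpendicular from the point meets the wire at its midpoint, so each end is L/2 = 0.2035 m away along the wire.
sinθ₁ = 0.2035/√(0.2035²+0.0655²) = 0.9519; sinθ₂ = 0.2035/√(0.2035²+0.0655²) = 0.9519.
B = (4π×10⁻⁷ × 1.47) / (4π × 0.0655) × (0.9519 + 0.9519) = 4.27×10⁻⁶ T.

B ≈ 4.27 μT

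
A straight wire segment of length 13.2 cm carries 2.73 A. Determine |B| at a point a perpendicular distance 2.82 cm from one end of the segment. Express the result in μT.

B ≈ 9.47 μT

For a finite straight segment, B = (μ₀I/4πd)(sinθ₁ + sinθ₂), where θ₁, θ₂ are the angles from the perpendicular to each end.
The perpendicular foot is at one end, so the two end-offsets along the wire are 0 and L = 0.132 m.
sinθ₁ = 0/√(0²+0.0282²) = 0.0000; sinθ₂ = 0.132/√(0.132²+0.0282²) = 0.9779.
B = (4π×10⁻⁷ × 2.73) / (4π × 0.0282) × (0.0000 + 0.9779) = 9.47×10⁻⁶ T.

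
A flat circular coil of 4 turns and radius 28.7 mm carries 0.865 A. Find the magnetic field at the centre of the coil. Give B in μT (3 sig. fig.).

For an N-turn flat coil, B = Nμ₀I/(2R) with R = 0.0287 m.
B = 4 × 1.89×10⁻⁵ T = 7.57×10⁻⁵ T.

B ≈ 75.7 μT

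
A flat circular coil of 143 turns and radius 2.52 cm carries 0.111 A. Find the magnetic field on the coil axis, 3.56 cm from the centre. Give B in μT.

B ≈ 76.3 μT

For an N-turn flat coil, B = Nμ₀IR²/[2(R²+z²)^(3/2)] with R = 0.0252 m, z = 0.0356 m.
B = 143 × 5.34×10⁻⁷ T = 7.63×10⁻⁵ T.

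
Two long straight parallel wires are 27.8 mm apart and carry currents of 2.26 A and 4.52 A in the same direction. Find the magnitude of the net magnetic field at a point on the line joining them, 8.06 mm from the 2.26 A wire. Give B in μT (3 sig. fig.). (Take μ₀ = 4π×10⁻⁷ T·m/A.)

B ≈ 10.3 μT

Each long wire gives B = μ₀I/(2πd). Distances are d₁ = 0.00806 m and d₂ = 0.01974 m.
B₁ = 5.61×10⁻⁵ T, B₂ = 4.58×10⁻⁵ T.
Between parallel currents the two contributions point in opposite directions, so they subtract. B = |B₁ − B₂| = |5.61×10⁻⁵ − 4.58×10⁻⁵| = 1.03×10⁻⁵ T.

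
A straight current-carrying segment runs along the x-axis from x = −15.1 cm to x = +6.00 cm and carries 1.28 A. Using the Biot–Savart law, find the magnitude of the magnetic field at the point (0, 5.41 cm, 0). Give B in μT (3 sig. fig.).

For a finite straight segment, B = (μ₀I/4πd)(sinθ₁ + sinθ₂), where θ₁, θ₂ are the angles from the perpendicular to each end.
The perpendicular distance is d = 0.0541 m; the end-offsets along the wire are a = 0.151 m and b = 0.06 m.
sinθ₁ = 0.151/√(0.151²+0.0541²) = 0.9414; sinθ₂ = 0.06/√(0.06²+0.0541²) = 0.7427.
B = (4π×10⁻⁷ × 1.28) / (4π × 0.0541) × (0.9414 + 0.7427) = 3.98×10⁻⁶ T.

B ≈ 3.98 μT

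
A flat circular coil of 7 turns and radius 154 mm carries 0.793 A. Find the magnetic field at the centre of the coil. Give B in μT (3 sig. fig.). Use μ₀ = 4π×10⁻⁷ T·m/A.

B ≈ 22.6 μT

For an N-turn flat coil, B = Nμ₀I/(2R) with R = 0.154 m.
B = 7 × 3.24×10⁻⁶ T = 2.26×10⁻⁵ T.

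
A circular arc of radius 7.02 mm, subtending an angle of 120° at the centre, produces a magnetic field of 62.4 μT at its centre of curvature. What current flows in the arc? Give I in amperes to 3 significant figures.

For a circular arc, B = μ₀Iφ/(4πR) with φ in radians; here φ = 2.094 rad.
So I = 4πRB/(μ₀φ) = 4π × 0.00702 × 6.24×10⁻⁵ / (4π×10⁻⁷ × 2.094) = 2.09 A.

I ≈ 2.09 A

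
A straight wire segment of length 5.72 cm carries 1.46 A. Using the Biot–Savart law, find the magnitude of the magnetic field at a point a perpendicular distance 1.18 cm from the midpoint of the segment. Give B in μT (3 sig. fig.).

For a finite straight segment, B = (μ₀I/4πd)(sinθ₁ + sinθ₂), where θ₁, θ₂ are the angles from the perpendicular to each end.
The perpendicular from the point meets the wire at its midpoint, so each end is L/2 = 0.0286 m away along the wire.
sinθ₁ = 0.0286/√(0.0286²+0.0118²) = 0.9244; sinθ₂ = 0.0286/√(0.0286²+0.0118²) = 0.9244.
B = (4π×10⁻⁷ × 1.46) / (4π × 0.0118) × (0.9244 + 0.9244) = 2.29×10⁻⁵ T.

B ≈ 22.9 μT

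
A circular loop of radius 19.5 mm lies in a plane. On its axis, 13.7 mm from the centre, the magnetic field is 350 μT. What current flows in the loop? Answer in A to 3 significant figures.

On the axis of a loop, B = μ₀IR²/[2(R²+z²)^(3/2)], so I = 2B(R²+z²)^(3/2)/(μ₀R²).
R² + z² = 0.0003802 + 0.0001877 = 0.0005679 m²; raised to 3/2 gives 1.35×10⁻⁵ m³.
I = 2 × 3.50×10⁻⁴ × 1.35×10⁻⁵ / (1.26×10⁻⁶ × 0.0003802) = 19.8 A.

I ≈ 19.8 A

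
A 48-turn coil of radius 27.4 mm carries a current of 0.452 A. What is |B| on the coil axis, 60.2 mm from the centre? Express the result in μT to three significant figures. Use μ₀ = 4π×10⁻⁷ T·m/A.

For an N-turn flat coil, B = Nμ₀IR²/[2(R²+z²)^(3/2)] with R = 0.0274 m, z = 0.0602 m.
B = 48 × 7.37×10⁻⁷ T = 3.54×10⁻⁵ T.

B ≈ 35.4 μT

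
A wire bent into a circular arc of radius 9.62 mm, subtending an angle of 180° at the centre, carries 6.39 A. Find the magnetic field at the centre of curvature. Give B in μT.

B ≈ 209 μT

The Biot–Savart field of a circular arc at its centre is B = μ₀Iφ/(4πR), with φ = 3.142 rad.
B = (4π×10⁻⁷ × 6.39 × 3.142) / (4π × 0.00962) = 2.09×10⁻⁴ T.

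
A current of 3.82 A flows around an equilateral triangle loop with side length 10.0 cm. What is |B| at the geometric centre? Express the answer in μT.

B ≈ 68.8 μT

Each side is a finite straight segment at perpendicular distance d = a/(2 tan(π/3)) = 0.02887 m from the centre, with end-angles ±π/3.
One side contributes B₁ = (μ₀I/4πd)·2 sin(π/3) = 2.29×10⁻⁵ T.
All 3 sides add in the same direction: B = 3 × 2.29×10⁻⁵ = 6.88×10⁻⁵ T.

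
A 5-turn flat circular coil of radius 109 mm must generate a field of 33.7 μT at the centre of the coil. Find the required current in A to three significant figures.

For an N-turn coil, B = Nμ₀I/(2R) with R = 0.109 m, so I = 2RB/(Nμ₀) = 2 × 0.109 × 3.37×10⁻⁵ / (5 × 4π×10⁻⁷) = 1.17 A.

I ≈ 1.17 A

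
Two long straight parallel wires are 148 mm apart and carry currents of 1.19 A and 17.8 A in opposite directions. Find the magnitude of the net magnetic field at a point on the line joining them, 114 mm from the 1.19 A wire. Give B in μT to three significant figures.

B ≈ 107 μT

Each long wire gives B = μ₀I/(2πd). Distances are d₁ = 0.114 m and d₂ = 0.034 m.
B₁ = 2.09×10⁻⁶ T, B₂ = 1.05×10⁻⁴ T.
Between antiparallel currents both contributions point the same way, so they add. B = B₁ + B₂ = 2.09×10⁻⁶ + 1.05×10⁻⁴ = 1.07×10⁻⁴ T.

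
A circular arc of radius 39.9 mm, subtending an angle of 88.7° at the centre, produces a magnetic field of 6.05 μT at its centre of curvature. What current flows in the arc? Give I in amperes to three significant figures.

I ≈ 1.56 A

For a circular arc, B = μ₀Iφ/(4πR) with φ in radians; here φ = 1.548 rad.
So I = 4πRB/(μ₀φ) = 4π × 0.0399 × 6.05×10⁻⁶ / (4π×10⁻⁷ × 1.548) = 1.56 A.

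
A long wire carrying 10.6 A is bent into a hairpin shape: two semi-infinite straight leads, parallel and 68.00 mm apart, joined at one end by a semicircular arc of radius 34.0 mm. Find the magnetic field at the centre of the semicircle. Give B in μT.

B ≈ 160 μT

The semicircular arc contributes B_arc = μ₀I·π/(4πR) = μ₀I/(4R) = 9.79×10⁻⁵ T.
Each semi-infinite lead is at perpendicular distance R = 0.034 m from the centre, with the perpendicular foot at its near end, so it contributes μ₀I/(4πR); both point the same way, together 6.24×10⁻⁵ T.
Arc and leads all point the same direction: B = 9.79×10⁻⁵ + 6.24×10⁻⁵ = 1.60×10⁻⁴ T.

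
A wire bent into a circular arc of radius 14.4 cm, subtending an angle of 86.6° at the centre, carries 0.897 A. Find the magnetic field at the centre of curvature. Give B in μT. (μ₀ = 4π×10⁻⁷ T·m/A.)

B ≈ 0.942 μT

The Biot–Savart field of a circular arc at its centre is B = μ₀Iφ/(4πR), with φ = 1.511 rad.
B = (4π×10⁻⁷ × 0.897 × 1.511) / (4π × 0.144) = 9.42×10⁻⁷ T.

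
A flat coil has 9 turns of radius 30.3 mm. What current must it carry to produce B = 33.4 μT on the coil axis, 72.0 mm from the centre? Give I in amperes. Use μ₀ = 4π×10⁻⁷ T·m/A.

For an N-turn coil, B = Nμ₀IR²/[2(R²+z²)^(3/2)] with R = 0.0303 m, z = 0.072 m, so I = 2B(R²+z²)^(3/2)/(Nμ₀R²) = 2 × 3.34×10⁻⁵ × 4.77×10⁻⁴ / (9 × 4π×10⁻⁷ × 0.0009181) = 3.07 A.

I ≈ 3.07 A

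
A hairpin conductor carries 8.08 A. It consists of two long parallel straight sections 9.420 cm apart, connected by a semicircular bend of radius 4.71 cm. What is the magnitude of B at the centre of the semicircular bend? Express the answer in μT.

B ≈ 88.2 μT

The semicircular arc contributes B_arc = μ₀I·π/(4πR) = μ₀I/(4R) = 5.39×10⁻⁵ T.
Each semi-infinite lead is at perpendicular distance R = 0.0471 m from the centre, with the perpendicular foot at its near end, so it contributes μ₀I/(4πR); both point the same way, together 3.43×10⁻⁵ T.
Arc and leads all point the same direction: B = 5.39×10⁻⁵ + 3.43×10⁻⁵ = 8.82×10⁻⁵ T.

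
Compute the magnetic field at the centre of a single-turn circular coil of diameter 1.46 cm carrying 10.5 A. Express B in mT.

At the centre of a circular loop the Biot–Savart law gives B = μ₀I/(2R) (so R = 0.0073 m).
B = (4π×10⁻⁷ × 10.5) / (2 × 0.0073) = 9.04×10⁻⁴ T.

B ≈ 0.904 mT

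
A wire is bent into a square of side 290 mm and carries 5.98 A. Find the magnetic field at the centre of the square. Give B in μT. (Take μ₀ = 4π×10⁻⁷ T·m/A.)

B ≈ 23.3 μT

Each side is a finite straight segment at perpendicular distance d = a/(2 tan(π/4)) = 0.145 m from the centre, with end-angles ±π/4.
One side contributes B₁ = (μ₀I/4πd)·2 sin(π/4) = 5.83×10⁻⁶ T.
All 4 sides add in the same direction: B = 4 × 5.83×10⁻⁶ = 2.33×10⁻⁵ T.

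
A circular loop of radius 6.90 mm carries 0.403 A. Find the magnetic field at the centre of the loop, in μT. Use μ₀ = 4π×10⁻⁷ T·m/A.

At the centre of a circular loop the Biot–Savart law gives B = μ₀I/(2R).
B = (4π×10⁻⁷ × 0.403) / (2 × 0.0069) = 3.67×10⁻⁵ T.

B ≈ 36.7 μT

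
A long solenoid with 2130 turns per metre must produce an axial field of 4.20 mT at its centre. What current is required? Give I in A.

I ≈ 1.57 A

Inside a long solenoid B = μ₀nI with n = 2130 m⁻¹, so I = B/(μ₀n).
I = 4.20×10⁻³ / (4π×10⁻⁷ × 2130) = 1.57 A.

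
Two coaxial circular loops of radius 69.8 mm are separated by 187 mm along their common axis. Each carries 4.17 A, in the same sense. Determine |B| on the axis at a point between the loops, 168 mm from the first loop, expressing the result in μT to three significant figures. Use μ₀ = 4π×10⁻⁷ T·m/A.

Each loop contributes B = μ₀IR²/[2(R²+z²)^(3/2)] on the axis, with z measured from that loop.
Loop 1 (z = 0.168 m): B₁ = 2.12×10⁻⁶ T. Loop 2 (z = 0.019 m): B₂ = 3.37×10⁻⁵ T.
The fields add: B = B₁ + B₂ = 3.58×10⁻⁵ T.

B ≈ 35.8 μT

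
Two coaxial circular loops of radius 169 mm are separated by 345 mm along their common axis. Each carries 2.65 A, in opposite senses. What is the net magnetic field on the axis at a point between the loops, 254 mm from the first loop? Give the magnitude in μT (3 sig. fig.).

B ≈ 5.05 μT

Each loop contributes B = μ₀IR²/[2(R²+z²)^(3/2)] on the axis, with z measured from that loop.
Loop 1 (z = 0.254 m): B₁ = 1.67×10⁻⁶ T. Loop 2 (z = 0.091 m): B₂ = 6.72×10⁻⁶ T.
The fields oppose: B = |B₁ − B₂| = 5.05×10⁻⁶ T.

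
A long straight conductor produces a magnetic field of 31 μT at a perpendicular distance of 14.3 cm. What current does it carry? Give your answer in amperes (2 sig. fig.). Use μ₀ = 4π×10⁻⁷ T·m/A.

For a long straight wire B = μ₀I/(2πd), so I = 2πdB/μ₀.
I = 2π × 0.143 × 3.10×10⁻⁵ / (4π×10⁻⁷) = 22.2 A.

I ≈ 22 A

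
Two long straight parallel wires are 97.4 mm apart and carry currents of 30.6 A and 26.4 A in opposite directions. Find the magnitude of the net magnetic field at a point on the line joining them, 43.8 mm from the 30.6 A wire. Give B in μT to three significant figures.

B ≈ 238 μT

Each long wire gives B = μ₀I/(2πd). Distances are d₁ = 0.0438 m and d₂ = 0.0536 m.
B₁ = 1.40×10⁻⁴ T, B₂ = 9.85×10⁻⁵ T.
Between antiparallel currents both contributions point the same way, so they add. B = B₁ + B₂ = 1.40×10⁻⁴ + 9.85×10⁻⁵ = 2.38×10⁻⁴ T.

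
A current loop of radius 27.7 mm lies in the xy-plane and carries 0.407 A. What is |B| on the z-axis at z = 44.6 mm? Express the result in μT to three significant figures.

On the axis of a circular loop, B = μ₀IR² / [2(R²+z²)^(3/2)].
R² + z² = (0.0277)² + (0.0446)² = 0.002756 m², and (R²+z²)^(3/2) = 1.45×10⁻⁴ m³.
B = (4π×10⁻⁷ × 0.407 × 0.0007673) / (2 × 1.45×10⁻⁴) = 1.36×10⁻⁶ T.

B ≈ 1.36 μT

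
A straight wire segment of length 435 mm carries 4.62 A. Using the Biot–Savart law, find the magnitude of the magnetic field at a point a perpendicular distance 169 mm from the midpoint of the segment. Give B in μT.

For a finite straight segment, B = (μ₀I/4πd)(sinθ₁ + sinθ₂), where θ₁, θ₂ are the angles from the perpendicular to each end.
The perpendicular from the point meets the wire at its midpoint, so each end is L/2 = 0.2175 m away along the wire.
sinθ₁ = 0.2175/√(0.2175²+0.169²) = 0.7896; sinθ₂ = 0.2175/√(0.2175²+0.169²) = 0.7896.
B = (4π×10⁻⁷ × 4.62) / (4π × 0.169) × (0.7896 + 0.7896) = 4.32×10⁻⁶ T.

B ≈ 4.32 μT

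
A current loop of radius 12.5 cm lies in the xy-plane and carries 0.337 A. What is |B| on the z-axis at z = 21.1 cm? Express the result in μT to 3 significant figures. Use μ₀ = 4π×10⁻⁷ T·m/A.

On the axis of a circular loop, B = μ₀IR² / [2(R²+z²)^(3/2)].
R² + z² = (0.125)² + (0.211)² = 0.06015 m², and (R²+z²)^(3/2) = 1.48×10⁻² m³.
B = (4π×10⁻⁷ × 0.337 × 0.01562) / (2 × 1.48×10⁻²) = 2.24×10⁻⁷ T.

B ≈ 0.224 μT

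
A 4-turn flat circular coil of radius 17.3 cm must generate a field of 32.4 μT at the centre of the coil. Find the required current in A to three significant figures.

For an N-turn coil, B = Nμ₀I/(2R) with R = 0.173 m, so I = 2RB/(Nμ₀) = 2 × 0.173 × 3.24×10⁻⁵ / (4 × 4π×10⁻⁷) = 2.23 A.

I ≈ 2.23 A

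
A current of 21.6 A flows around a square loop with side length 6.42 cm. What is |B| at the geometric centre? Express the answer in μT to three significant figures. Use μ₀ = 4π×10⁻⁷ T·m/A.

Each side is a finite straight segment at perpendicular distance d = a/(2 tan(π/4)) = 0.0321 m from the centre, with end-angles ±π/4.
One side contributes B₁ = (μ₀I/4πd)·2 sin(π/4) = 9.52×10⁻⁵ T.
All 4 sides add in the same direction: B = 4 × 9.52×10⁻⁵ = 3.81×10⁻⁴ T.

B ≈ 381 μT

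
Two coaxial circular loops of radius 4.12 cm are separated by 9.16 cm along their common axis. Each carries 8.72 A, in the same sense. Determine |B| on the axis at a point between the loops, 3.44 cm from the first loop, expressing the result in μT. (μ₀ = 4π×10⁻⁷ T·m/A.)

B ≈ 86.7 μT

Each loop contributes B = μ₀IR²/[2(R²+z²)^(3/2)] on the axis, with z measured from that loop.
Loop 1 (z = 0.0344 m): B₁ = 6.01×10⁻⁵ T. Loop 2 (z = 0.0572 m): B₂ = 2.65×10⁻⁵ T.
The fields add: B = B₁ + B₂ = 8.67×10⁻⁵ T.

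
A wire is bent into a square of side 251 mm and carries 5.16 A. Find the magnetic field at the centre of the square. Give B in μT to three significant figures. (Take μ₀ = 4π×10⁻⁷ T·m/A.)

Each side is a finite straight segment at perpendicular distance d = a/(2 tan(π/4)) = 0.1255 m from the centre, with end-angles ±π/4.
One side contributes B₁ = (μ₀I/4πd)·2 sin(π/4) = 5.81×10⁻⁶ T.
All 4 sides add in the same direction: B = 4 × 5.81×10⁻⁶ = 2.33×10⁻⁵ T.

B ≈ 23.3 μT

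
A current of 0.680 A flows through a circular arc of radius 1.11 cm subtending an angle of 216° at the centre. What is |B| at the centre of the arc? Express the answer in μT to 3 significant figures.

The Biot–Savart field of a circular arc at its centre is B = μ₀Iφ/(4πR), with φ = 3.77 rad.
B = (4π×10⁻⁷ × 0.680 × 3.77) / (4π × 0.0111) = 2.31×10⁻⁵ T.

B ≈ 23.1 μT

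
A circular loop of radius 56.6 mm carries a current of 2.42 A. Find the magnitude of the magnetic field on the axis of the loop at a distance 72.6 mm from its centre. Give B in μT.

On the axis of a circular loop, B = μ₀IR² / [2(R²+z²)^(3/2)].
R² + z² = (0.0566)² + (0.0726)² = 0.008474 m², and (R²+z²)^(3/2) = 7.80×10⁻⁴ m³.
B = (4π×10⁻⁷ × 2.42 × 0.003204) / (2 × 7.80×10⁻⁴) = 6.24×10⁻⁶ T.

B ≈ 6.24 μT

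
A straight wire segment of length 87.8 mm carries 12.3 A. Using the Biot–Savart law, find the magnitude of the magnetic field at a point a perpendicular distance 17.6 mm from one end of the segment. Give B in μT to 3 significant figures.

For a finite straight segment, B = (μ₀I/4πd)(sinθ₁ + sinθ₂), where θ₁, θ₂ are the angles from the perpendicular to each end.
The perpendicular foot is at one end, so the two end-offsets along the wire are 0 and L = 0.0878 m.
sinθ₁ = 0/√(0²+0.0176²) = 0.0000; sinθ₂ = 0.0878/√(0.0878²+0.0176²) = 0.9805.
B = (4π×10⁻⁷ × 12.3) / (4π × 0.0176) × (0.0000 + 0.9805) = 6.85×10⁻⁵ T.

B ≈ 68.5 μT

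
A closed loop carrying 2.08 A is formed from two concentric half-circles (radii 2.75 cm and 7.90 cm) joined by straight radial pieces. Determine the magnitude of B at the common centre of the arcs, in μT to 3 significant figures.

B ≈ 15.5 μT

The radial connectors point toward the centre, so dl × r̂ = 0 and they contribute nothing.
Each semicircle gives μ₀I/(4R): inner arc 2.38×10⁻⁵ T, outer arc 8.27×10⁻⁶ T.
The two arcs carry current in opposite angular senses, so their fields oppose: B = |2.38×10⁻⁵ − 8.27×10⁻⁶| = 1.55×10⁻⁵ T.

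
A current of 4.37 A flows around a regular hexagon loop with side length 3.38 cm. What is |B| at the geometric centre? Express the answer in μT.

Each side is a finite straight segment at perpendicular distance d = a/(2 tan(π/6)) = 0.02927 m from the centre, with end-angles ±π/6.
One side contributes B₁ = (μ₀I/4πd)·2 sin(π/6) = 1.49×10⁻⁵ T.
All 6 sides add in the same direction: B = 6 × 1.49×10⁻⁵ = 8.96×10⁻⁵ T.

B ≈ 89.6 μT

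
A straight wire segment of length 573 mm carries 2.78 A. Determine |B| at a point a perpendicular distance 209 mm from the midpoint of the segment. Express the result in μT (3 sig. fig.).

For a finite straight segment, B = (μ₀I/4πd)(sinθ₁ + sinθ₂), where θ₁, θ₂ are the angles from the perpendicular to each end.
The perpendicular from the point meets the wire at its midpoint, so each end is L/2 = 0.2865 m away along the wire.
sinθ₁ = 0.2865/√(0.2865²+0.209²) = 0.8079; sinθ₂ = 0.2865/√(0.2865²+0.209²) = 0.8079.
B = (4π×10⁻⁷ × 2.78) / (4π × 0.209) × (0.8079 + 0.8079) = 2.15×10⁻⁶ T.

B ≈ 2.15 μT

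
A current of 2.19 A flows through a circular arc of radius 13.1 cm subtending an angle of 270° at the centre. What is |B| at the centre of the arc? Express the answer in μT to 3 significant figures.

B ≈ 7.88 μT

The Biot–Savart field of a circular arc at its centre is B = μ₀Iφ/(4πR), with φ = 4.712 rad.
B = (4π×10⁻⁷ × 2.19 × 4.712) / (4π × 0.131) = 7.88×10⁻⁶ T.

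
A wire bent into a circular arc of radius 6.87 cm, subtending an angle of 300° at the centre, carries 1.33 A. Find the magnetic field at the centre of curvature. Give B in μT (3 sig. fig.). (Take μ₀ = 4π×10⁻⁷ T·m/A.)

The Biot–Savart field of a circular arc at its centre is B = μ₀Iφ/(4πR), with φ = 5.236 rad.
B = (4π×10⁻⁷ × 1.33 × 5.236) / (4π × 0.0687) = 1.01×10⁻⁵ T.

B ≈ 10.1 μT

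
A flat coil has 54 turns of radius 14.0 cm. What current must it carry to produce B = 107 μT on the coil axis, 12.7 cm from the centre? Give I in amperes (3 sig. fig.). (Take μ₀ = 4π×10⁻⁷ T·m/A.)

For an N-turn coil, B = Nμ₀IR²/[2(R²+z²)^(3/2)] with R = 0.14 m, z = 0.127 m, so I = 2B(R²+z²)^(3/2)/(Nμ₀R²) = 2 × 1.07×10⁻⁴ × 6.75×10⁻³ / (54 × 4π×10⁻⁷ × 0.0196) = 1.09 A.

I ≈ 1.09 A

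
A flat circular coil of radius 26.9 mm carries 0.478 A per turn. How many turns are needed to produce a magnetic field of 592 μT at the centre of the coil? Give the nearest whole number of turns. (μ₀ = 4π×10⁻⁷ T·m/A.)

N = 53

For an N-turn coil, B = Nμ₀I/(2R). A single turn gives B₁ = 1.12×10⁻⁵ T with R = 0.0269 m.
N = B/B₁ = 5.92×10⁻⁴ / 1.12×10⁻⁵ = 53.02.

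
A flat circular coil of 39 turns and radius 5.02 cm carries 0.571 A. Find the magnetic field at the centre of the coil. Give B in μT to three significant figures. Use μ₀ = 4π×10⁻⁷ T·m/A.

For an N-turn flat coil, B = Nμ₀I/(2R) with R = 0.0502 m.
B = 39 × 7.15×10⁻⁶ T = 2.79×10⁻⁴ T.

B ≈ 279 μT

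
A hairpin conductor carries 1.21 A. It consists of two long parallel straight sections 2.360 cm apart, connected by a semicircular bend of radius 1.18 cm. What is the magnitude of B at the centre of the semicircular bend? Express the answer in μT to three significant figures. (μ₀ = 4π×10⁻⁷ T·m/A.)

B ≈ 52.7 μT

The semicircular arc contributes B_arc = μ₀I·π/(4πR) = μ₀I/(4R) = 3.22×10⁻⁵ T.
Each semi-infinite lead is at perpendicular distance R = 0.0118 m from the centre, with the perpendicular foot at its near end, so it contributes μ₀I/(4πR); both point the same way, together 2.05×10⁻⁵ T.
Arc and leads all point the same direction: B = 3.22×10⁻⁵ + 2.05×10⁻⁵ = 5.27×10⁻⁵ T.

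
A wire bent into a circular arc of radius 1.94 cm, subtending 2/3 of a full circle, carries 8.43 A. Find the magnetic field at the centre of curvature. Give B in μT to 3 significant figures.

B ≈ 182 μT

The Biot–Savart field of a circular arc at its centre is B = μ₀Iφ/(4πR), with φ = 4.189 rad.
B = (4π×10⁻⁷ × 8.43 × 4.189) / (4π × 0.0194) = 1.82×10⁻⁴ T.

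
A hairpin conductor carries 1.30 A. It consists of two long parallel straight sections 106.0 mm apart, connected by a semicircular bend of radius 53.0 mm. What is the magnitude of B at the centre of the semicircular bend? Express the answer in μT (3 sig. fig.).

B ≈ 12.6 μT

The semicircular arc contributes B_arc = μ₀I·π/(4πR) = μ₀I/(4R) = 7.71×10⁻⁶ T.
Each semi-infinite lead is at perpendicular distance R = 0.053 m from the centre, with the perpendicular foot at its near end, so it contributes μ₀I/(4πR); both point the same way, together 4.91×10⁻⁶ T.
Arc and leads all point the same direction: B = 7.71×10⁻⁶ + 4.91×10⁻⁶ = 1.26×10⁻⁵ T.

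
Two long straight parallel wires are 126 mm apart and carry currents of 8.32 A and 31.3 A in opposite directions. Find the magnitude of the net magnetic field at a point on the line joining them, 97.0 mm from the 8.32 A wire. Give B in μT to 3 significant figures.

Each long wire gives B = μ₀I/(2πd). Distances are d₁ = 0.097 m and d₂ = 0.029 m.
B₁ = 1.72×10⁻⁵ T, B₂ = 2.16×10⁻⁴ T.
Between antiparallel currents both contributions point the same way, so they add. B = B₁ + B₂ = 1.72×10⁻⁵ + 2.16×10⁻⁴ = 2.33×10⁻⁴ T.

B ≈ 233 μT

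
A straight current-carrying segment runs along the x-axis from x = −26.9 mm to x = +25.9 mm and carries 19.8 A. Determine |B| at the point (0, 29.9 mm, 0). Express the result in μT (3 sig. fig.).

B ≈ 87.6 μT

For a finite straight segment, B = (μ₀I/4πd)(sinθ₁ + sinθ₂), where θ₁, θ₂ are the angles from the perpendicular to each end.
The perpendicular distance is d = 0.0299 m; the end-offsets along the wire are a = 0.0269 m and b = 0.0259 m.
sinθ₁ = 0.0269/√(0.0269²+0.0299²) = 0.6688; sinθ₂ = 0.0259/√(0.0259²+0.0299²) = 0.6547.
B = (4π×10⁻⁷ × 19.8) / (4π × 0.0299) × (0.6688 + 0.6547) = 8.76×10⁻⁵ T.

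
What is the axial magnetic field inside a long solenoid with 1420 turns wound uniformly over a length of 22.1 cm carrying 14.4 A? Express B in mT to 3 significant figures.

B ≈ 116 mT

Inside a long solenoid, B = μ₀nI with n = 6425 turns/m.
B = 4π×10⁻⁷ × 6425 × 14.4 = 0.116 T.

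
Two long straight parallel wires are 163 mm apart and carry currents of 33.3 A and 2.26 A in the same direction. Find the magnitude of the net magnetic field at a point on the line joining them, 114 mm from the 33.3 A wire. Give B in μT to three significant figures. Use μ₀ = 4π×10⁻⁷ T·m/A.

Each long wire gives B = μ₀I/(2πd). Distances are d₁ = 0.114 m and d₂ = 0.049 m.
B₁ = 5.84×10⁻⁵ T, B₂ = 9.22×10⁻⁶ T.
Between parallel currents the two contributions point in opposite directions, so they subtract. B = |B₁ − B₂| = |5.84×10⁻⁵ − 9.22×10⁻⁶| = 4.92×10⁻⁵ T.

B ≈ 49.2 μT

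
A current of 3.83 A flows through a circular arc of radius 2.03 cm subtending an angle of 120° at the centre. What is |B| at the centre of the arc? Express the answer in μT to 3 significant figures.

The Biot–Savart field of a circular arc at its centre is B = μ₀Iφ/(4πR), with φ = 2.094 rad.
B = (4π×10⁻⁷ × 3.83 × 2.094) / (4π × 0.0203) = 3.95×10⁻⁵ T.

B ≈ 39.5 μT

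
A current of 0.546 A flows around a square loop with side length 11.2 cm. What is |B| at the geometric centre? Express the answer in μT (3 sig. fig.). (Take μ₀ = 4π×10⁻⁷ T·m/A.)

B ≈ 5.52 μT

Each side is a finite straight segment at perpendicular distance d = a/(2 tan(π/4)) = 0.056 m from the centre, with end-angles ±π/4.
One side contributes B₁ = (μ₀I/4πd)·2 sin(π/4) = 1.38×10⁻⁶ T.
All 4 sides add in the same direction: B = 4 × 1.38×10⁻⁶ = 5.52×10⁻⁶ T.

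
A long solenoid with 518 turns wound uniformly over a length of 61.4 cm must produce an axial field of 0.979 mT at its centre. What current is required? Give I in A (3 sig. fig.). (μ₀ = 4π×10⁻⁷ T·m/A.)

Inside a long solenoid B = μ₀nI with n = 843.6 m⁻¹, so I = B/(μ₀n).
I = 9.79×10⁻⁴ / (4π×10⁻⁷ × 843.6) = 0.923 A.

I ≈ 0.923 A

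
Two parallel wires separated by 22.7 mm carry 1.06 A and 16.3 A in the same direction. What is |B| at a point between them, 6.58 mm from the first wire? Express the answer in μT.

B ≈ 170 μT

Each long wire gives B = μ₀I/(2πd). Distances are d₁ = 0.00658 m and d₂ = 0.01612 m.
B₁ = 3.22×10⁻⁵ T, B₂ = 2.02×10⁻⁴ T.
Between parallel currents the two contributions point in opposite directions, so they subtract. B = |B₁ − B₂| = |3.22×10⁻⁵ − 2.02×10⁻⁴| = 1.70×10⁻⁴ T.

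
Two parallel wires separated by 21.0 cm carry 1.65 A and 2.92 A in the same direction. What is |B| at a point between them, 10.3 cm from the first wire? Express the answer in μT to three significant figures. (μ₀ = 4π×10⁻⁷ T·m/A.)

Each long wire gives B = μ₀I/(2πd). Distances are d₁ = 0.103 m and d₂ = 0.107 m.
B₁ = 3.20×10⁻⁶ T, B₂ = 5.46×10⁻⁶ T.
Between parallel currents the two contributions point in opposite directions, so they subtract. B = |B₁ − B₂| = |3.20×10⁻⁶ − 5.46×10⁻⁶| = 2.25×10⁻⁶ T.

B ≈ 2.25 μT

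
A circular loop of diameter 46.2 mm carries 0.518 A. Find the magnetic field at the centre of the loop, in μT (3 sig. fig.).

B ≈ 14.1 μT

At the centre of a circular loop the Biot–Savart law gives B = μ₀I/(2R) (so R = 0.0231 m).
B = (4π×10⁻⁷ × 0.518) / (2 × 0.0231) = 1.41×10⁻⁵ T.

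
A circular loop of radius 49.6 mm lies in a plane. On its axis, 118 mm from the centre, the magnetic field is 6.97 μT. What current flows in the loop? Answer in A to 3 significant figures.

I ≈ 9.46 A

On the axis of a loop, B = μ₀IR²/[2(R²+z²)^(3/2)], so I = 2B(R²+z²)^(3/2)/(μ₀R²).
R² + z² = 0.00246 + 0.01392 = 0.01638 m²; raised to 3/2 gives 2.10×10⁻³ m³.
I = 2 × 6.97×10⁻⁶ × 2.10×10⁻³ / (1.26×10⁻⁶ × 0.00246) = 9.46 A.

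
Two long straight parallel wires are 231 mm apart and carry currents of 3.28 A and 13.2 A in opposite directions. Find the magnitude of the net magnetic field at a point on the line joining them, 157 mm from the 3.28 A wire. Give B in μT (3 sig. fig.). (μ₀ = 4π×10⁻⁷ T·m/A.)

Each long wire gives B = μ₀I/(2πd). Distances are d₁ = 0.157 m and d₂ = 0.074 m.
B₁ = 4.18×10⁻⁶ T, B₂ = 3.57×10⁻⁵ T.
Between antiparallel currents both contributions point the same way, so they add. B = B₁ + B₂ = 4.18×10⁻⁶ + 3.57×10⁻⁵ = 3.99×10⁻⁵ T.

B ≈ 39.9 μT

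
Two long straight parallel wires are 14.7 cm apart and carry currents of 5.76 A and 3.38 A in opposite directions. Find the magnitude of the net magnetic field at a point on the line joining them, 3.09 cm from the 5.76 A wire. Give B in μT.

Each long wire gives B = μ₀I/(2πd). Distances are d₁ = 0.0309 m and d₂ = 0.1161 m.
B₁ = 3.73×10⁻⁵ T, B₂ = 5.82×10⁻⁶ T.
Between antiparallel currents both contributions point the same way, so they add. B = B₁ + B₂ = 3.73×10⁻⁵ + 5.82×10⁻⁶ = 4.31×10⁻⁵ T.

B ≈ 43.1 μT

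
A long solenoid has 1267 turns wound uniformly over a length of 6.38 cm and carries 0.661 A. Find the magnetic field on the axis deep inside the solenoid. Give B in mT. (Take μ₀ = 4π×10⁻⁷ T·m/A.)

B ≈ 16.5 mT

Inside a long solenoid, B = μ₀nI with n = 1.986×10⁴ turns/m.
B = 4π×10⁻⁷ × 1.986×10⁴ × 0.661 = 1.65×10⁻² T.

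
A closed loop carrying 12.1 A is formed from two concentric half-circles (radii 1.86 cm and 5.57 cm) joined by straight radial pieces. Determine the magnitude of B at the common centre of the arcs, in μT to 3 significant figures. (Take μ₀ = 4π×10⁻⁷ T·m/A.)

B ≈ 136 μT

The radial connectors point toward the centre, so dl × r̂ = 0 and they contribute nothing.
Each semicircle gives μ₀I/(4R): inner arc 2.04×10⁻⁴ T, outer arc 6.82×10⁻⁵ T.
The two arcs carry current in opposite angular senses, so their fields oppose: B = |2.04×10⁻⁴ − 6.82×10⁻⁵| = 1.36×10⁻⁴ T.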